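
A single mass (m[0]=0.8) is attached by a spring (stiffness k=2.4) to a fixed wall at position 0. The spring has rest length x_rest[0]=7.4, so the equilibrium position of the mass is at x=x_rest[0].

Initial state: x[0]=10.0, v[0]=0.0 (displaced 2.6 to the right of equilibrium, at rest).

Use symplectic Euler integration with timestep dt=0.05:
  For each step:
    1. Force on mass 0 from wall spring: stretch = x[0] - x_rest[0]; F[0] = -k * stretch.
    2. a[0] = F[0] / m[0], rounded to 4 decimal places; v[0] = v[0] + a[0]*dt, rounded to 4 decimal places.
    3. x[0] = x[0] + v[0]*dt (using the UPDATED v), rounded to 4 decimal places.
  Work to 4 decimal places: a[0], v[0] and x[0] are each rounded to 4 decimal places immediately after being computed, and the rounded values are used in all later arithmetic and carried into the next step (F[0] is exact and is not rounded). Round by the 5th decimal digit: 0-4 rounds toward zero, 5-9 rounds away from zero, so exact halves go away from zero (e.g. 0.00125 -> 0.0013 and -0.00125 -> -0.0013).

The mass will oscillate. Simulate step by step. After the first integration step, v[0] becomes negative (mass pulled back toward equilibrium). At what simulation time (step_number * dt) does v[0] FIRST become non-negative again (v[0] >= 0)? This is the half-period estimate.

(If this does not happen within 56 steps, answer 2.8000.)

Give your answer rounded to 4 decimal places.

Step 0: x=[10.0000] v=[0.0000]
Step 1: x=[9.9805] v=[-0.3900]
Step 2: x=[9.9416] v=[-0.7771]
Step 3: x=[9.8837] v=[-1.1583]
Step 4: x=[9.8072] v=[-1.5309]
Step 5: x=[9.7126] v=[-1.8920]
Step 6: x=[9.6007] v=[-2.2389]
Step 7: x=[9.4723] v=[-2.5690]
Step 8: x=[9.3283] v=[-2.8798]
Step 9: x=[9.1699] v=[-3.1690]
Step 10: x=[8.9982] v=[-3.4345]
Step 11: x=[8.8145] v=[-3.6742]
Step 12: x=[8.6202] v=[-3.8864]
Step 13: x=[8.4167] v=[-4.0694]
Step 14: x=[8.2056] v=[-4.2219]
Step 15: x=[7.9885] v=[-4.3427]
Step 16: x=[7.7670] v=[-4.4310]
Step 17: x=[7.5427] v=[-4.4861]
Step 18: x=[7.3173] v=[-4.5075]
Step 19: x=[7.0925] v=[-4.4951]
Step 20: x=[6.8701] v=[-4.4490]
Step 21: x=[6.6516] v=[-4.3695]
Step 22: x=[6.4387] v=[-4.2572]
Step 23: x=[6.2331] v=[-4.1130]
Step 24: x=[6.0362] v=[-3.9380]
Step 25: x=[5.8495] v=[-3.7334]
Step 26: x=[5.6745] v=[-3.5008]
Step 27: x=[5.5124] v=[-3.2420]
Step 28: x=[5.3645] v=[-2.9589]
Step 29: x=[5.2318] v=[-2.6536]
Step 30: x=[5.1154] v=[-2.3284]
Step 31: x=[5.0161] v=[-1.9857]
Step 32: x=[4.9347] v=[-1.6281]
Step 33: x=[4.8718] v=[-1.2583]
Step 34: x=[4.8278] v=[-0.8791]
Step 35: x=[4.8031] v=[-0.4933]
Step 36: x=[4.7979] v=[-0.1038]
Step 37: x=[4.8122] v=[0.2865]
First v>=0 after going negative at step 37, time=1.8500

Answer: 1.8500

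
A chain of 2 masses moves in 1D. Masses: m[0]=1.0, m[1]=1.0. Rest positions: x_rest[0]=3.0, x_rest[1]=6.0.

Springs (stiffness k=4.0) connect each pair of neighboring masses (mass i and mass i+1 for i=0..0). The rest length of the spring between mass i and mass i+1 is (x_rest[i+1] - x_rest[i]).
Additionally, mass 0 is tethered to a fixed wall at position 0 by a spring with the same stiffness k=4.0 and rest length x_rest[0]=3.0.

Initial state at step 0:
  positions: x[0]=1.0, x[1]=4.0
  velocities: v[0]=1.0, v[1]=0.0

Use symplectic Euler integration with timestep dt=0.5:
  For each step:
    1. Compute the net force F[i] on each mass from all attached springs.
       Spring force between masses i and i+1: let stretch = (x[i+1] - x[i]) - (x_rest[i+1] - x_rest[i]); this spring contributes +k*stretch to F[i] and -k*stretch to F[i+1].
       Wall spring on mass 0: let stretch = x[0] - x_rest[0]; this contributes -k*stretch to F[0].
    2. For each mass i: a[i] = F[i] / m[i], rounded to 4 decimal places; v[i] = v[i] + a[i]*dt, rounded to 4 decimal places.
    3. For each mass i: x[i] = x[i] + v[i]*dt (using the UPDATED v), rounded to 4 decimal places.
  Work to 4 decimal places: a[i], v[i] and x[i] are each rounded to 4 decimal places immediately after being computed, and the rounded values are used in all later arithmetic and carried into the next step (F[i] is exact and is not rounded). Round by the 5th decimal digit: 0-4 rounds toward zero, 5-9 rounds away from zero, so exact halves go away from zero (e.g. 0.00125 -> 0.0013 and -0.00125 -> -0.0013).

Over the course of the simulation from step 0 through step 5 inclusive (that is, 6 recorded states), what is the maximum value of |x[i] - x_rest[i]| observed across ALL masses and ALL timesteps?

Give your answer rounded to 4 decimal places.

Step 0: x=[1.0000 4.0000] v=[1.0000 0.0000]
Step 1: x=[3.5000 4.0000] v=[5.0000 0.0000]
Step 2: x=[3.0000 6.5000] v=[-1.0000 5.0000]
Step 3: x=[3.0000 8.5000] v=[0.0000 4.0000]
Step 4: x=[5.5000 8.0000] v=[5.0000 -1.0000]
Step 5: x=[5.0000 8.0000] v=[-1.0000 0.0000]
Max displacement = 2.5000

Answer: 2.5000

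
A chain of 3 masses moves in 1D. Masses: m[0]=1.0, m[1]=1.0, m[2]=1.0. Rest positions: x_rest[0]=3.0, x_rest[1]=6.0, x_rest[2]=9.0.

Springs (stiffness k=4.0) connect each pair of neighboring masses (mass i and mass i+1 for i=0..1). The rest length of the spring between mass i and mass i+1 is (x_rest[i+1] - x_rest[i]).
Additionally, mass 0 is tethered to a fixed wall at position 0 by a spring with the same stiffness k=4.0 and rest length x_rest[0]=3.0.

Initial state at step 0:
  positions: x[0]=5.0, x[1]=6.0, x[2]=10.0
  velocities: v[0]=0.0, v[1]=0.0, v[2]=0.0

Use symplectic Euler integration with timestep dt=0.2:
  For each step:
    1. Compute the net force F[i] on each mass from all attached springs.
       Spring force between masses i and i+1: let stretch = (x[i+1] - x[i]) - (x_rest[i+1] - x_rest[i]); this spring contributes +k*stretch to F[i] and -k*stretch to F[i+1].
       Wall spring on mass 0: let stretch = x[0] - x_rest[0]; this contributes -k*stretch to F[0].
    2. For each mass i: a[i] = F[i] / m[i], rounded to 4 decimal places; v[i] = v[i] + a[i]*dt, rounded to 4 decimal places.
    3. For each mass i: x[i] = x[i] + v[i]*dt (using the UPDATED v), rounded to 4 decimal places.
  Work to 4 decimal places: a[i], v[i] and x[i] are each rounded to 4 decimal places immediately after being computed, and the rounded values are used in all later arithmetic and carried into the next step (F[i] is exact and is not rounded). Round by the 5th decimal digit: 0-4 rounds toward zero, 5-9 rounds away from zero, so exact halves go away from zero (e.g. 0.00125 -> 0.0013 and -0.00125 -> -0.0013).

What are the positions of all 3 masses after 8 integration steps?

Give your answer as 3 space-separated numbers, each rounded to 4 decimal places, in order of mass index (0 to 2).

Answer: 3.7037 4.7292 9.8117

Derivation:
Step 0: x=[5.0000 6.0000 10.0000] v=[0.0000 0.0000 0.0000]
Step 1: x=[4.3600 6.4800 9.8400] v=[-3.2000 2.4000 -0.8000]
Step 2: x=[3.3616 7.1584 9.6224] v=[-4.9920 3.3920 -1.0880]
Step 3: x=[2.4328 7.6236 9.4906] v=[-4.6438 2.3258 -0.6592]
Step 4: x=[1.9453 7.5570 9.5400] v=[-2.4374 -0.3332 0.2472]
Step 5: x=[2.0444 6.9098 9.7522] v=[0.4957 -3.2362 1.0608]
Step 6: x=[2.5949 5.9389 9.9896] v=[2.7525 -4.8546 1.1869]
Step 7: x=[3.2653 5.0811 10.0589] v=[3.3518 -4.2892 0.3463]
Step 8: x=[3.7037 4.7292 9.8117] v=[2.1922 -1.7596 -1.2359]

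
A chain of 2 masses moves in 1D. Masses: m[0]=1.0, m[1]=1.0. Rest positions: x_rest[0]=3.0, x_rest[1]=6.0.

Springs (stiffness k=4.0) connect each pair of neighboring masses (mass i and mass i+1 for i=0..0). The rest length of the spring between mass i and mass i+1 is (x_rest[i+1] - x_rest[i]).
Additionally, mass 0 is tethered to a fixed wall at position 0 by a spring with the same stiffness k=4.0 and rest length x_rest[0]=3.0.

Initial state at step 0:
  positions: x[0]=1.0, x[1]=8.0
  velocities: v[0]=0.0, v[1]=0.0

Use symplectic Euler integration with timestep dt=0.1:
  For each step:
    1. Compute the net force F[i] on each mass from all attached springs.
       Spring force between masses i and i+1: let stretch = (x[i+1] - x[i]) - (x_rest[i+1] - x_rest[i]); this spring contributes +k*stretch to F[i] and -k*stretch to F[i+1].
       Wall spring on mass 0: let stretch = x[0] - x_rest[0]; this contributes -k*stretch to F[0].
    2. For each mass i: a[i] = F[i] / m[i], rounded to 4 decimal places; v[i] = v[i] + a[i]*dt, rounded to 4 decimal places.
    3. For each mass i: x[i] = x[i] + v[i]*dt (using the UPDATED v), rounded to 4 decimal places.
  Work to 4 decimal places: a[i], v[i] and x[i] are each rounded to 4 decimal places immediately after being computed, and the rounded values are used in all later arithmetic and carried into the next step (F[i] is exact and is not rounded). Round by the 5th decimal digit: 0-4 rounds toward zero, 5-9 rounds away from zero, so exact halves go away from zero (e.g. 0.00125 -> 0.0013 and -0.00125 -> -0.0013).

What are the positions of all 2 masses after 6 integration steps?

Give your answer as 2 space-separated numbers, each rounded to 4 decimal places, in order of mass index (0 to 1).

Step 0: x=[1.0000 8.0000] v=[0.0000 0.0000]
Step 1: x=[1.2400 7.8400] v=[2.4000 -1.6000]
Step 2: x=[1.6944 7.5360] v=[4.5440 -3.0400]
Step 3: x=[2.3147 7.1183] v=[6.2029 -4.1766]
Step 4: x=[3.0346 6.6285] v=[7.1985 -4.8980]
Step 5: x=[3.7768 6.1149] v=[7.4222 -5.1356]
Step 6: x=[4.4615 5.6278] v=[6.8467 -4.8708]

Answer: 4.4615 5.6278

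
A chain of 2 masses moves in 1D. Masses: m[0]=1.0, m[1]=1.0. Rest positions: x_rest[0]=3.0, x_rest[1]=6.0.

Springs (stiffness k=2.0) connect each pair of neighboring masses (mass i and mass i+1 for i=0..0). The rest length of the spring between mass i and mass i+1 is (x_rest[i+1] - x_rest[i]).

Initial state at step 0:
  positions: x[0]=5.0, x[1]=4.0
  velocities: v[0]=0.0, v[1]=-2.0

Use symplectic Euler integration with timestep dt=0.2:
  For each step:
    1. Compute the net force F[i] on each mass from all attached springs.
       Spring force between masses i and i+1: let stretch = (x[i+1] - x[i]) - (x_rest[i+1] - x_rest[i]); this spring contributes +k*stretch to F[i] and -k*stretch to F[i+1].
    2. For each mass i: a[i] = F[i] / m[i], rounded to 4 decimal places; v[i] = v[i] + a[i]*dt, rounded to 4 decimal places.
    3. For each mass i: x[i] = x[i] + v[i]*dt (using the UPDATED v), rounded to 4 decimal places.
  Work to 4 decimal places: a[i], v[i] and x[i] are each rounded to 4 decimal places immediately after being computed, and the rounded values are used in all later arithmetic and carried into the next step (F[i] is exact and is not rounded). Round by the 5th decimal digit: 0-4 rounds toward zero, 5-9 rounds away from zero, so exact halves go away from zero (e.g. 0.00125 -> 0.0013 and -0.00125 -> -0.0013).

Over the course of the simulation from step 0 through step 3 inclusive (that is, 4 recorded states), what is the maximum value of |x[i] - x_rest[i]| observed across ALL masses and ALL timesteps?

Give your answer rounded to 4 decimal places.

Answer: 2.0800

Derivation:
Step 0: x=[5.0000 4.0000] v=[0.0000 -2.0000]
Step 1: x=[4.6800 3.9200] v=[-1.6000 -0.4000]
Step 2: x=[4.0592 4.1408] v=[-3.1040 1.1040]
Step 3: x=[3.2049 4.5951] v=[-4.2714 2.2714]
Max displacement = 2.0800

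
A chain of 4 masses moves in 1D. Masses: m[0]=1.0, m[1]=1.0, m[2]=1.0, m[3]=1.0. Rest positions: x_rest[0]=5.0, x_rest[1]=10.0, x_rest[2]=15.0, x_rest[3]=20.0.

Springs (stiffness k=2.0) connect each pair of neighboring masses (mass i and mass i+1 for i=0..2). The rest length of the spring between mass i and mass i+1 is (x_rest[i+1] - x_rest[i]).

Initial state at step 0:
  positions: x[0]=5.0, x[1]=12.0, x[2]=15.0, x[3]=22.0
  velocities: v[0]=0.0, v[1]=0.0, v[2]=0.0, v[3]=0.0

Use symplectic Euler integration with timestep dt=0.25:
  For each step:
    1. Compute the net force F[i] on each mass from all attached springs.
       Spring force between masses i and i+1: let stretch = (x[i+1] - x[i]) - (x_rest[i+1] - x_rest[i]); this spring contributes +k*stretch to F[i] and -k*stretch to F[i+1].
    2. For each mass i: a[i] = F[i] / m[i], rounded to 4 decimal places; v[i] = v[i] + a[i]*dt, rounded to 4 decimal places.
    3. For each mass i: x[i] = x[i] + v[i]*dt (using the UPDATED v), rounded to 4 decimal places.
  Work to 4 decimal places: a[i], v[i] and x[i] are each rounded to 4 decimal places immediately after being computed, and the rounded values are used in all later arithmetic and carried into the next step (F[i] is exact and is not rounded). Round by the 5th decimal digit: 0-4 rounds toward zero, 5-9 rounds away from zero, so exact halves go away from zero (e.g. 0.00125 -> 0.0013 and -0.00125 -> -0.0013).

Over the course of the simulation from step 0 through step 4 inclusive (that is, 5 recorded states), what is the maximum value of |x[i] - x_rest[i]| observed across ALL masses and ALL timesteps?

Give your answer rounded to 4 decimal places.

Answer: 2.3351

Derivation:
Step 0: x=[5.0000 12.0000 15.0000 22.0000] v=[0.0000 0.0000 0.0000 0.0000]
Step 1: x=[5.2500 11.5000 15.5000 21.7500] v=[1.0000 -2.0000 2.0000 -1.0000]
Step 2: x=[5.6563 10.7188 16.2813 21.3438] v=[1.6250 -3.1250 3.1250 -1.6250]
Step 3: x=[6.0704 10.0001 17.0001 20.9297] v=[1.6563 -2.8750 2.8750 -1.6563]
Step 4: x=[6.3507 9.6651 17.3351 20.6494] v=[1.1212 -1.3399 1.3398 -1.1211]
Max displacement = 2.3351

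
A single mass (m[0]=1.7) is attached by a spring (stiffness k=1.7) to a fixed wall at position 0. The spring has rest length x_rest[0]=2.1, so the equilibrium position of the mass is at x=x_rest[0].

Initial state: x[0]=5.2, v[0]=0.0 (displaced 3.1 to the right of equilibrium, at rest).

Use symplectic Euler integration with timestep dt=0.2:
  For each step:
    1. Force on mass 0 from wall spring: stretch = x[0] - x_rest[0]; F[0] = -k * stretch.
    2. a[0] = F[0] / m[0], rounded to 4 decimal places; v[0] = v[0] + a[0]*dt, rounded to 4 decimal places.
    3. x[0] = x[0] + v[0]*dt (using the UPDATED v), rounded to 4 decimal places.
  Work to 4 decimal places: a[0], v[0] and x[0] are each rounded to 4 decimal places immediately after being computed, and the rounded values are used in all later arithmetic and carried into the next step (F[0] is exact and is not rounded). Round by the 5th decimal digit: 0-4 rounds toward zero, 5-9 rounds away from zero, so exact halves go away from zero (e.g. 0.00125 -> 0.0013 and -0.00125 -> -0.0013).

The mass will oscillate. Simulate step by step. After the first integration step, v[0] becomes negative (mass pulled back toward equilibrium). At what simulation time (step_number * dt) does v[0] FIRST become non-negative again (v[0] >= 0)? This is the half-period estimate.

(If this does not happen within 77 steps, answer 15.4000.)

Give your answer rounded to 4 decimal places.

Answer: 3.2000

Derivation:
Step 0: x=[5.2000] v=[0.0000]
Step 1: x=[5.0760] v=[-0.6200]
Step 2: x=[4.8330] v=[-1.2152]
Step 3: x=[4.4806] v=[-1.7618]
Step 4: x=[4.0330] v=[-2.2379]
Step 5: x=[3.5081] v=[-2.6245]
Step 6: x=[2.9269] v=[-2.9061]
Step 7: x=[2.3126] v=[-3.0715]
Step 8: x=[1.6898] v=[-3.1140]
Step 9: x=[1.0834] v=[-3.0320]
Step 10: x=[0.5177] v=[-2.8287]
Step 11: x=[0.0153] v=[-2.5122]
Step 12: x=[-0.4038] v=[-2.0953]
Step 13: x=[-0.7227] v=[-1.5945]
Step 14: x=[-0.9287] v=[-1.0300]
Step 15: x=[-1.0136] v=[-0.4243]
Step 16: x=[-0.9739] v=[0.1984]
First v>=0 after going negative at step 16, time=3.2000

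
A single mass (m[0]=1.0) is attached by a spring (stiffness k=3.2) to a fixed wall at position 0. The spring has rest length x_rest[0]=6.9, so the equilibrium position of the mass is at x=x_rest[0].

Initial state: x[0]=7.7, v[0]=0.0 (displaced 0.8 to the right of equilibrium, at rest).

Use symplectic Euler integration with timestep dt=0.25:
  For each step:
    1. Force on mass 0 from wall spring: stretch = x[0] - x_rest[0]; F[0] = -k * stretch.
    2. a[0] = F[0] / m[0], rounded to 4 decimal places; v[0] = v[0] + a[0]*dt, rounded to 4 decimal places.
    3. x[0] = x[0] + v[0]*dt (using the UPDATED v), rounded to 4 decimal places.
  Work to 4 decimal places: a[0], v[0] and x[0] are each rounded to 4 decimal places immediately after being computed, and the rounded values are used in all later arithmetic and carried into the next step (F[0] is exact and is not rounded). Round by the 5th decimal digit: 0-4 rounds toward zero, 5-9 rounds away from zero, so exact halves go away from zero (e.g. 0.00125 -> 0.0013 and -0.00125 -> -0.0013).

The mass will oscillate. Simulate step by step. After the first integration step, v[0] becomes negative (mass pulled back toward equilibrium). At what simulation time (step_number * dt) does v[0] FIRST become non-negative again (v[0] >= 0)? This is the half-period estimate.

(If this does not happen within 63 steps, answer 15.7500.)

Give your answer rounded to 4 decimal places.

Answer: 1.7500

Derivation:
Step 0: x=[7.7000] v=[0.0000]
Step 1: x=[7.5400] v=[-0.6400]
Step 2: x=[7.2520] v=[-1.1520]
Step 3: x=[6.8936] v=[-1.4336]
Step 4: x=[6.5365] v=[-1.4285]
Step 5: x=[6.2521] v=[-1.1377]
Step 6: x=[6.0973] v=[-0.6194]
Step 7: x=[6.1030] v=[0.0228]
First v>=0 after going negative at step 7, time=1.7500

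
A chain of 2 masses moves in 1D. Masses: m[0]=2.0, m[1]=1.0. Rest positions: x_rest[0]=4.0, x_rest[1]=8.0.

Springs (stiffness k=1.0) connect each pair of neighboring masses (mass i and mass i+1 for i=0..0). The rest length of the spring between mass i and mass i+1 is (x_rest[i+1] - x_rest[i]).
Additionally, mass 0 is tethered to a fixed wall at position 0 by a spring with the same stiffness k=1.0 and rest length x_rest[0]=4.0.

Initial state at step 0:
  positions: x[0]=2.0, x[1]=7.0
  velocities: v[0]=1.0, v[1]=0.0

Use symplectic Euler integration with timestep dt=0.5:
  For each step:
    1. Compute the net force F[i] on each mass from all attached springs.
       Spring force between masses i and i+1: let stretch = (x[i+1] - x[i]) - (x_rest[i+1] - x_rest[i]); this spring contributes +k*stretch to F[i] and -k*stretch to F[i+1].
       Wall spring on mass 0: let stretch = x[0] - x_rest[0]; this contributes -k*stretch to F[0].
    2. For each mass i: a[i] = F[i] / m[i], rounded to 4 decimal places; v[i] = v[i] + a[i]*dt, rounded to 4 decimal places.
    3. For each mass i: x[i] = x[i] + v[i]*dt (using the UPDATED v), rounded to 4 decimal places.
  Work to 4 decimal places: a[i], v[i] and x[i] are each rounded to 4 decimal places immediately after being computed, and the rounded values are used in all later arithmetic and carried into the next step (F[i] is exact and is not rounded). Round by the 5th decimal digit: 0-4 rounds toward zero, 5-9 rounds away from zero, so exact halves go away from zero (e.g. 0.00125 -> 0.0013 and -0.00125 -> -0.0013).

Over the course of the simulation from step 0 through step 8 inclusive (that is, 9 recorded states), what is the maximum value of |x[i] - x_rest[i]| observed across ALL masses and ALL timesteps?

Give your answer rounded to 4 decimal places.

Step 0: x=[2.0000 7.0000] v=[1.0000 0.0000]
Step 1: x=[2.8750 6.7500] v=[1.7500 -0.5000]
Step 2: x=[3.8750 6.5313] v=[2.0000 -0.4375]
Step 3: x=[4.7227 6.6485] v=[1.6953 0.2344]
Step 4: x=[5.2208 7.2843] v=[0.9961 1.2715]
Step 5: x=[5.3242 8.4042] v=[0.2068 2.2398]
Step 6: x=[5.1471 9.7541] v=[-0.3543 2.6998]
Step 7: x=[4.9024 10.9523] v=[-0.4894 2.3963]
Step 8: x=[4.8012 11.6380] v=[-0.2025 1.3714]
Max displacement = 3.6380

Answer: 3.6380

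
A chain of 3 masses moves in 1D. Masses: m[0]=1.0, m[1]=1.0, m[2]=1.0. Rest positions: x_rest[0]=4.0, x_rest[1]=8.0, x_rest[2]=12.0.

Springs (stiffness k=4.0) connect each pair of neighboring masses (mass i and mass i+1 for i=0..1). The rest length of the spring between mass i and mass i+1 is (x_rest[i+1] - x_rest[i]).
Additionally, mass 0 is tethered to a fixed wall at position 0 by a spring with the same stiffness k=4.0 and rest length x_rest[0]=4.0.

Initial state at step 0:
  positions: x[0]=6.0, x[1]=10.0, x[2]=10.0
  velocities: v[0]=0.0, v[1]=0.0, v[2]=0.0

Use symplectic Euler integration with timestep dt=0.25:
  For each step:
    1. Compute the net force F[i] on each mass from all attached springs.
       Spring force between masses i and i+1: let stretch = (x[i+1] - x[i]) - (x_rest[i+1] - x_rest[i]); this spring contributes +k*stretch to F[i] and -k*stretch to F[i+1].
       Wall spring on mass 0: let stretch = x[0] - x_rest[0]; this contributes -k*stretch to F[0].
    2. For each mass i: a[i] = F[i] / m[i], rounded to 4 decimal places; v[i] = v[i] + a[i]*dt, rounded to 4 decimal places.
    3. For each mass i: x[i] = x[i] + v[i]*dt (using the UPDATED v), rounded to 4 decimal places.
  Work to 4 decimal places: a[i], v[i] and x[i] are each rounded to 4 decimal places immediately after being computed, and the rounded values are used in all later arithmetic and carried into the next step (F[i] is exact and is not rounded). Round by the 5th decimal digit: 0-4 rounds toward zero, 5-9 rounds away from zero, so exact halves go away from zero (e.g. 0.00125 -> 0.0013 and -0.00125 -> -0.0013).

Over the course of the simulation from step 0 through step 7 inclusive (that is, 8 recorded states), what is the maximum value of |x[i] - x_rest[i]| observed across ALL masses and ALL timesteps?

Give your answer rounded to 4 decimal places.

Answer: 2.6367

Derivation:
Step 0: x=[6.0000 10.0000 10.0000] v=[0.0000 0.0000 0.0000]
Step 1: x=[5.5000 9.0000 11.0000] v=[-2.0000 -4.0000 4.0000]
Step 2: x=[4.5000 7.6250 12.5000] v=[-4.0000 -5.5000 6.0000]
Step 3: x=[3.1563 6.6875 13.7813] v=[-5.3750 -3.7500 5.1250]
Step 4: x=[1.9063 6.6407 14.2891] v=[-5.0001 -0.1874 2.0312]
Step 5: x=[1.3633 7.3224 13.8848] v=[-2.1720 2.7266 -1.6172]
Step 6: x=[1.9693 8.1549 12.8399] v=[2.4238 3.3299 -4.1796]
Step 7: x=[3.6293 8.6122 11.6238] v=[6.6401 1.8293 -4.8646]
Max displacement = 2.6367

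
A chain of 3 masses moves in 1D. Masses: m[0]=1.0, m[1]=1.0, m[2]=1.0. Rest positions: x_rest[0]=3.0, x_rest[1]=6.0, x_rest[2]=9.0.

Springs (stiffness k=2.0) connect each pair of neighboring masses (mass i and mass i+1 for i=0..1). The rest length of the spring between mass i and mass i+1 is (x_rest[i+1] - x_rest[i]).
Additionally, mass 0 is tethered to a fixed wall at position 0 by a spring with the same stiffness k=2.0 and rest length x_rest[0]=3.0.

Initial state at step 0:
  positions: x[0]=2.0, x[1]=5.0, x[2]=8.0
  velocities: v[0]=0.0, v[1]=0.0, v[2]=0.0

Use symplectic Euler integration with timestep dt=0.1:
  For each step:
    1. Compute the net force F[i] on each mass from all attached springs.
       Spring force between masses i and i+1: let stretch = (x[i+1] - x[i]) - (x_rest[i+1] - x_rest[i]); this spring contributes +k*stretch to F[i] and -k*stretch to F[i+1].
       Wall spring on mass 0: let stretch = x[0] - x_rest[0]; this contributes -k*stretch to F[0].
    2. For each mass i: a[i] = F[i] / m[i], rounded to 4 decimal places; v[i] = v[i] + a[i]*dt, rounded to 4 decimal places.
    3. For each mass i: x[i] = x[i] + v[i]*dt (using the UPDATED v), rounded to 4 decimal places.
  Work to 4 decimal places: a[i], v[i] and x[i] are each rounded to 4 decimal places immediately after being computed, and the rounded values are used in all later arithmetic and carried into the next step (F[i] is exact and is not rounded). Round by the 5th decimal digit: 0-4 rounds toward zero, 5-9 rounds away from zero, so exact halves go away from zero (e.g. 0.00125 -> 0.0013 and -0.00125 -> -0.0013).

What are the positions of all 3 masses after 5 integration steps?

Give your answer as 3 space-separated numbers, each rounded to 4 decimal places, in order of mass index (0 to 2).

Answer: 2.2730 5.0131 8.0003

Derivation:
Step 0: x=[2.0000 5.0000 8.0000] v=[0.0000 0.0000 0.0000]
Step 1: x=[2.0200 5.0000 8.0000] v=[0.2000 0.0000 0.0000]
Step 2: x=[2.0592 5.0004 8.0000] v=[0.3920 0.0040 0.0000]
Step 3: x=[2.1160 5.0020 8.0000] v=[0.5684 0.0157 0.0001]
Step 4: x=[2.1882 5.0058 8.0001] v=[0.7224 0.0381 0.0005]
Step 5: x=[2.2730 5.0131 8.0003] v=[0.8483 0.0734 0.0016]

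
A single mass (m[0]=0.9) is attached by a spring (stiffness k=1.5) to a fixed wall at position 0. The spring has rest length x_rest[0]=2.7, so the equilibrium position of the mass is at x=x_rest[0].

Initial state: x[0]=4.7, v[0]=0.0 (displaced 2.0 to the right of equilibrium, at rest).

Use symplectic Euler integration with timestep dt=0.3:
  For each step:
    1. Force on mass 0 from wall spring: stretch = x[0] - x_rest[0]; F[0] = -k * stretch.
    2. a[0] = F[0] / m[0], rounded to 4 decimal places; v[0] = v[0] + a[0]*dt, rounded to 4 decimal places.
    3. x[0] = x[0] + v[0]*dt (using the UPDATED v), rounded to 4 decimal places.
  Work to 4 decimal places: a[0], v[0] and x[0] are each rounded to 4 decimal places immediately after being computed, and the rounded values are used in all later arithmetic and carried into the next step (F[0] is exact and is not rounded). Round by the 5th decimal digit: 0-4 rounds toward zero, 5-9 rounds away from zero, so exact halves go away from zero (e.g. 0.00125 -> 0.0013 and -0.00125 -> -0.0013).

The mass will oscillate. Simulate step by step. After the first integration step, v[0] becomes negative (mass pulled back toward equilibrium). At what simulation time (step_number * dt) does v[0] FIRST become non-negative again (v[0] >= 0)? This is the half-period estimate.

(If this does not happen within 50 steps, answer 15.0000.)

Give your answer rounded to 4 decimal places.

Answer: 2.7000

Derivation:
Step 0: x=[4.7000] v=[0.0000]
Step 1: x=[4.4000] v=[-1.0000]
Step 2: x=[3.8450] v=[-1.8500]
Step 3: x=[3.1183] v=[-2.4225]
Step 4: x=[2.3288] v=[-2.6317]
Step 5: x=[1.5950] v=[-2.4461]
Step 6: x=[1.0269] v=[-1.8936]
Step 7: x=[0.7098] v=[-1.0571]
Step 8: x=[0.6912] v=[-0.0620]
Step 9: x=[0.9739] v=[0.9424]
First v>=0 after going negative at step 9, time=2.7000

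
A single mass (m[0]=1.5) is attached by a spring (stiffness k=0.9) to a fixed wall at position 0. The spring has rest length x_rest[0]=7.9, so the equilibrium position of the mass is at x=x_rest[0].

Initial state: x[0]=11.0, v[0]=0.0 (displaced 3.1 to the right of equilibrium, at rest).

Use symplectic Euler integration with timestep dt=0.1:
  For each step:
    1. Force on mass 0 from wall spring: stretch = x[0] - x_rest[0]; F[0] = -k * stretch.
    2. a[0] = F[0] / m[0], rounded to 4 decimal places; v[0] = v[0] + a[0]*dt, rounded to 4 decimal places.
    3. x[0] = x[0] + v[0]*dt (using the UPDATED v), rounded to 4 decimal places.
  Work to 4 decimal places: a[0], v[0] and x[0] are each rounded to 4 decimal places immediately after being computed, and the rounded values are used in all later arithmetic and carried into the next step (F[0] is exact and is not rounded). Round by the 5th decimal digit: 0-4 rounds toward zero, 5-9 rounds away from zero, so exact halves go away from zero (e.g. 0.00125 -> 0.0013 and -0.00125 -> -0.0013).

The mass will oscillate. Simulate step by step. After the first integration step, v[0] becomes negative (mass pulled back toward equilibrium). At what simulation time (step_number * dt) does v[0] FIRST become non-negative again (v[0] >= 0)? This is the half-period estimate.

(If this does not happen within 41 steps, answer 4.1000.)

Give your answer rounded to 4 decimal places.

Answer: 4.1000

Derivation:
Step 0: x=[11.0000] v=[0.0000]
Step 1: x=[10.9814] v=[-0.1860]
Step 2: x=[10.9443] v=[-0.3709]
Step 3: x=[10.8889] v=[-0.5536]
Step 4: x=[10.8156] v=[-0.7329]
Step 5: x=[10.7248] v=[-0.9078]
Step 6: x=[10.6171] v=[-1.0773]
Step 7: x=[10.4931] v=[-1.2403]
Step 8: x=[10.3535] v=[-1.3959]
Step 9: x=[10.1992] v=[-1.5431]
Step 10: x=[10.0311] v=[-1.6811]
Step 11: x=[9.8502] v=[-1.8090]
Step 12: x=[9.6576] v=[-1.9260]
Step 13: x=[9.4545] v=[-2.0315]
Step 14: x=[9.2420] v=[-2.1248]
Step 15: x=[9.0215] v=[-2.2053]
Step 16: x=[8.7942] v=[-2.2726]
Step 17: x=[8.5616] v=[-2.3263]
Step 18: x=[8.3250] v=[-2.3660]
Step 19: x=[8.0859] v=[-2.3915]
Step 20: x=[7.8456] v=[-2.4027]
Step 21: x=[7.6057] v=[-2.3994]
Step 22: x=[7.3675] v=[-2.3817]
Step 23: x=[7.1325] v=[-2.3498]
Step 24: x=[6.9021] v=[-2.3038]
Step 25: x=[6.6777] v=[-2.2439]
Step 26: x=[6.4606] v=[-2.1706]
Step 27: x=[6.2522] v=[-2.0842]
Step 28: x=[6.0537] v=[-1.9853]
Step 29: x=[5.8663] v=[-1.8745]
Step 30: x=[5.6911] v=[-1.7525]
Step 31: x=[5.5291] v=[-1.6200]
Step 32: x=[5.3813] v=[-1.4778]
Step 33: x=[5.2486] v=[-1.3267]
Step 34: x=[5.1318] v=[-1.1676]
Step 35: x=[5.0317] v=[-1.0015]
Step 36: x=[4.9488] v=[-0.8294]
Step 37: x=[4.8836] v=[-0.6523]
Step 38: x=[4.8365] v=[-0.4713]
Step 39: x=[4.8078] v=[-0.2875]
Step 40: x=[4.7976] v=[-0.1020]
Step 41: x=[4.8060] v=[0.0841]
First v>=0 after going negative at step 41, time=4.1000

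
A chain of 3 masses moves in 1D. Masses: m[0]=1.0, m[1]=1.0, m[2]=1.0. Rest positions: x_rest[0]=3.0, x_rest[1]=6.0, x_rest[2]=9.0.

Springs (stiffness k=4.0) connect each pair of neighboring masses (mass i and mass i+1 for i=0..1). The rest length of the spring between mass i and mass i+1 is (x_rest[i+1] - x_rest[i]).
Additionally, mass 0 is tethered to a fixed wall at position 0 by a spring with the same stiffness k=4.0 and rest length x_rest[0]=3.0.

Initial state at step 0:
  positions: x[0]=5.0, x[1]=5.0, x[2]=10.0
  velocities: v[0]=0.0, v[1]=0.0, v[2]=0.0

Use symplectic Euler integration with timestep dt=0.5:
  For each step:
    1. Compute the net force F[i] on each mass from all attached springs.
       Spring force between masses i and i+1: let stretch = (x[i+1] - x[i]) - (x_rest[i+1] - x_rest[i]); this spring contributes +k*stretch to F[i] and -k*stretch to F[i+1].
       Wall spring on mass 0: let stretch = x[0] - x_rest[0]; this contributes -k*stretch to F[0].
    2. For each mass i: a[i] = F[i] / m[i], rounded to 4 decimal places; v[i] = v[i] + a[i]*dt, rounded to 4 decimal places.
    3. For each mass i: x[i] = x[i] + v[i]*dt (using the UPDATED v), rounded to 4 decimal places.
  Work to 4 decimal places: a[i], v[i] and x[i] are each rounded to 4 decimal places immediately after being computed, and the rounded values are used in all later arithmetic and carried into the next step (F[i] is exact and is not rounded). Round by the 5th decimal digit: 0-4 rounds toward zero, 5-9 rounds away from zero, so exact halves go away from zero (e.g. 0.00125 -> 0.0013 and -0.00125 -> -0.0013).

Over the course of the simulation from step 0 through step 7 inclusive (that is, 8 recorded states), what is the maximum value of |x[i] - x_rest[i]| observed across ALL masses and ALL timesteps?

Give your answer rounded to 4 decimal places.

Answer: 4.0000

Derivation:
Step 0: x=[5.0000 5.0000 10.0000] v=[0.0000 0.0000 0.0000]
Step 1: x=[0.0000 10.0000 8.0000] v=[-10.0000 10.0000 -4.0000]
Step 2: x=[5.0000 3.0000 11.0000] v=[10.0000 -14.0000 6.0000]
Step 3: x=[3.0000 6.0000 9.0000] v=[-4.0000 6.0000 -4.0000]
Step 4: x=[1.0000 9.0000 7.0000] v=[-4.0000 6.0000 -4.0000]
Step 5: x=[6.0000 2.0000 10.0000] v=[10.0000 -14.0000 6.0000]
Step 6: x=[1.0000 7.0000 8.0000] v=[-10.0000 10.0000 -4.0000]
Step 7: x=[1.0000 7.0000 8.0000] v=[0.0000 0.0000 0.0000]
Max displacement = 4.0000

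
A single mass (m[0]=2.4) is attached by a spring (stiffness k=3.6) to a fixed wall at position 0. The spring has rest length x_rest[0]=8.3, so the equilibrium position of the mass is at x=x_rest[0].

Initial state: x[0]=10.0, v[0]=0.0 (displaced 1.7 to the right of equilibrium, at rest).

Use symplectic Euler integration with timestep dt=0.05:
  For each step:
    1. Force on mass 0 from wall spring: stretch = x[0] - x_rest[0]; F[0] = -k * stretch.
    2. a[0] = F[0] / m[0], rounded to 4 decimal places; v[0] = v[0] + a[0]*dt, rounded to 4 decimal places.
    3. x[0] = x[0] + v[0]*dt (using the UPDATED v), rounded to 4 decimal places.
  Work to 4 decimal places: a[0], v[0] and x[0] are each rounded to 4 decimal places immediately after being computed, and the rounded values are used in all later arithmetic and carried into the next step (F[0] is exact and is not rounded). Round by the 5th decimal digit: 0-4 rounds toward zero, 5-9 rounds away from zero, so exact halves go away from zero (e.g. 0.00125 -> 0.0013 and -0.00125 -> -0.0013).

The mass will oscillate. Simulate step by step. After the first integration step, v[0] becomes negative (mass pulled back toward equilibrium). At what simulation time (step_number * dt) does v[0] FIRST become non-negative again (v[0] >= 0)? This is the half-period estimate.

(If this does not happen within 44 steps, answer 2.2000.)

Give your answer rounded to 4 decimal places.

Answer: 2.2000

Derivation:
Step 0: x=[10.0000] v=[0.0000]
Step 1: x=[9.9936] v=[-0.1275]
Step 2: x=[9.9809] v=[-0.2545]
Step 3: x=[9.9619] v=[-0.3806]
Step 4: x=[9.9366] v=[-0.5052]
Step 5: x=[9.9052] v=[-0.6279]
Step 6: x=[9.8678] v=[-0.7483]
Step 7: x=[9.8245] v=[-0.8659]
Step 8: x=[9.7755] v=[-0.9802]
Step 9: x=[9.7210] v=[-1.0909]
Step 10: x=[9.6611] v=[-1.1975]
Step 11: x=[9.5961] v=[-1.2996]
Step 12: x=[9.5263] v=[-1.3968]
Step 13: x=[9.4519] v=[-1.4888]
Step 14: x=[9.3731] v=[-1.5752]
Step 15: x=[9.2903] v=[-1.6557]
Step 16: x=[9.2038] v=[-1.7300]
Step 17: x=[9.1139] v=[-1.7978]
Step 18: x=[9.0210] v=[-1.8588]
Step 19: x=[8.9254] v=[-1.9129]
Step 20: x=[8.8274] v=[-1.9598]
Step 21: x=[8.7274] v=[-1.9994]
Step 22: x=[8.6258] v=[-2.0315]
Step 23: x=[8.5230] v=[-2.0559]
Step 24: x=[8.4194] v=[-2.0726]
Step 25: x=[8.3153] v=[-2.0816]
Step 26: x=[8.2112] v=[-2.0828]
Step 27: x=[8.1074] v=[-2.0761]
Step 28: x=[8.0043] v=[-2.0617]
Step 29: x=[7.9023] v=[-2.0395]
Step 30: x=[7.8018] v=[-2.0097]
Step 31: x=[7.7032] v=[-1.9723]
Step 32: x=[7.6068] v=[-1.9275]
Step 33: x=[7.5130] v=[-1.8755]
Step 34: x=[7.4222] v=[-1.8165]
Step 35: x=[7.3347] v=[-1.7507]
Step 36: x=[7.2508] v=[-1.6783]
Step 37: x=[7.1708] v=[-1.5996]
Step 38: x=[7.0951] v=[-1.5149]
Step 39: x=[7.0239] v=[-1.4245]
Step 40: x=[6.9575] v=[-1.3288]
Step 41: x=[6.8961] v=[-1.2281]
Step 42: x=[6.8400] v=[-1.1228]
Step 43: x=[6.7893] v=[-1.0133]
Step 44: x=[6.7443] v=[-0.9000]
v[0] did not become non-negative within 44 steps; using fallback time=2.2000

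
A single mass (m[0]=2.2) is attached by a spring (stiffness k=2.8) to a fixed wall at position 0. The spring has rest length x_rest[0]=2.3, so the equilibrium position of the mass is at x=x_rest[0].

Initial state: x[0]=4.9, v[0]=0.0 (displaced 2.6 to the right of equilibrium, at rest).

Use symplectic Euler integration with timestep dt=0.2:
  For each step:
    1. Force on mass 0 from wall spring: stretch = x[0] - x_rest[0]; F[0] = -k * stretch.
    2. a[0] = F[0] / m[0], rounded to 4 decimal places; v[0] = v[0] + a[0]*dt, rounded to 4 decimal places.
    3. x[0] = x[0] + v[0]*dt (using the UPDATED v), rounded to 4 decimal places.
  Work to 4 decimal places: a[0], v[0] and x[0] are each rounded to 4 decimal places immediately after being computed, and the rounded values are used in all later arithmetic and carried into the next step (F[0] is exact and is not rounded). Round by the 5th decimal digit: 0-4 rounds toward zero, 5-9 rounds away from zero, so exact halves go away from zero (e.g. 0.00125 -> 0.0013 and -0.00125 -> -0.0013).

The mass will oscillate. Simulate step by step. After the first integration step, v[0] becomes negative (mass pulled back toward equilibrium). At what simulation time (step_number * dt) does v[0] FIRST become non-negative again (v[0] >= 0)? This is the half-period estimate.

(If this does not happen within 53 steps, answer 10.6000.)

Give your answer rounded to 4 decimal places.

Answer: 2.8000

Derivation:
Step 0: x=[4.9000] v=[0.0000]
Step 1: x=[4.7676] v=[-0.6618]
Step 2: x=[4.5096] v=[-1.2899]
Step 3: x=[4.1391] v=[-1.8523]
Step 4: x=[3.6750] v=[-2.3204]
Step 5: x=[3.1409] v=[-2.6704]
Step 6: x=[2.5640] v=[-2.8844]
Step 7: x=[1.9737] v=[-2.9516]
Step 8: x=[1.4000] v=[-2.8685]
Step 9: x=[0.8721] v=[-2.6394]
Step 10: x=[0.4169] v=[-2.2759]
Step 11: x=[0.0576] v=[-1.7966]
Step 12: x=[-0.1876] v=[-1.2258]
Step 13: x=[-0.3061] v=[-0.5926]
Step 14: x=[-0.2919] v=[0.0708]
First v>=0 after going negative at step 14, time=2.8000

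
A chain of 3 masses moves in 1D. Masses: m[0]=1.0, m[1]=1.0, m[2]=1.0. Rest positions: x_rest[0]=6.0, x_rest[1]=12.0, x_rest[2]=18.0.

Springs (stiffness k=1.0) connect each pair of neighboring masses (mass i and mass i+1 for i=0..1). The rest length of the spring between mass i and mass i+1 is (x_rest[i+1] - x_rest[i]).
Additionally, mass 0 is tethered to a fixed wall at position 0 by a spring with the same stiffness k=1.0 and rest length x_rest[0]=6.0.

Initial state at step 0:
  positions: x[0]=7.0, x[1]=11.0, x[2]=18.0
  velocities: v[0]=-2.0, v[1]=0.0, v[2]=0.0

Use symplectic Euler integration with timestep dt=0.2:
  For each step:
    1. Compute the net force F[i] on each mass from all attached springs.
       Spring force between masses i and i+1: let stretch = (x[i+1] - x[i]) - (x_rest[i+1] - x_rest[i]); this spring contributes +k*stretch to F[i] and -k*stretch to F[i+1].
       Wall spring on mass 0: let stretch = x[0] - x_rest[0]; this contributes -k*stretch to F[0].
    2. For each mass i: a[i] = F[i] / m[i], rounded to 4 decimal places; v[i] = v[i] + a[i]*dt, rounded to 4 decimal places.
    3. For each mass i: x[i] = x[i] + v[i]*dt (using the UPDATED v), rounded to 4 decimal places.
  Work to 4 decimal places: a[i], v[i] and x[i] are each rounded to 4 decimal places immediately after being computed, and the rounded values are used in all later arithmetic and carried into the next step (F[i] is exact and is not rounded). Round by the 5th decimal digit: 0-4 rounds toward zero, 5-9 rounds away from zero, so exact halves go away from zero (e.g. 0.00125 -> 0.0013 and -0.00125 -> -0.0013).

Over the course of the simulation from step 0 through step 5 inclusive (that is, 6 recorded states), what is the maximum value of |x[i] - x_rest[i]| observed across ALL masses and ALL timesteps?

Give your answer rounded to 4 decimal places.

Answer: 1.7686

Derivation:
Step 0: x=[7.0000 11.0000 18.0000] v=[-2.0000 0.0000 0.0000]
Step 1: x=[6.4800 11.1200 17.9600] v=[-2.6000 0.6000 -0.2000]
Step 2: x=[5.8864 11.3280 17.8864] v=[-2.9680 1.0400 -0.3680]
Step 3: x=[5.2750 11.5807 17.7905] v=[-3.0570 1.2634 -0.4797]
Step 4: x=[4.7048 11.8295 17.6862] v=[-2.8509 1.2442 -0.5217]
Step 5: x=[4.2314 12.0276 17.5876] v=[-2.3669 0.9906 -0.4930]
Max displacement = 1.7686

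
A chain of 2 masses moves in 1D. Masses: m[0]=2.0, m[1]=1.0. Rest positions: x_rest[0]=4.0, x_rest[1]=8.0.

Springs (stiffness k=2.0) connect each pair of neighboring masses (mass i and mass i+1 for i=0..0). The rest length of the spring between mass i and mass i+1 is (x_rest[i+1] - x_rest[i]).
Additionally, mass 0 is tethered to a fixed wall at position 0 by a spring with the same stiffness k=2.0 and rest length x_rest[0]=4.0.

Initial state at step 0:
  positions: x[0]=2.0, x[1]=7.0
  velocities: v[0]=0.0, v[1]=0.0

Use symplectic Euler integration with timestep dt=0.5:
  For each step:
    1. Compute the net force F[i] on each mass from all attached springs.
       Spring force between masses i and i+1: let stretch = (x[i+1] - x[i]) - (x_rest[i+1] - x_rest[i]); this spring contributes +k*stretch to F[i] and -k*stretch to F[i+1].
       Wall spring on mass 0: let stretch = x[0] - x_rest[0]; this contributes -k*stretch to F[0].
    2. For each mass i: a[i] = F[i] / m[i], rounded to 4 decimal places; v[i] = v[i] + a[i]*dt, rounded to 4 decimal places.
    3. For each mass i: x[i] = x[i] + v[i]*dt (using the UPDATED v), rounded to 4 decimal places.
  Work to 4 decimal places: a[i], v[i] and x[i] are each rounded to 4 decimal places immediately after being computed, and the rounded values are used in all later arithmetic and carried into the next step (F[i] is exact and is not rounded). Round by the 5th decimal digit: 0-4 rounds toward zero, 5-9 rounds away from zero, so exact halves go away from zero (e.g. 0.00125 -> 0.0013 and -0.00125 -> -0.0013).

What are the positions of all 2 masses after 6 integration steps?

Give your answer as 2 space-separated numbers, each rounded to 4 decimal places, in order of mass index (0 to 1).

Step 0: x=[2.0000 7.0000] v=[0.0000 0.0000]
Step 1: x=[2.7500 6.5000] v=[1.5000 -1.0000]
Step 2: x=[3.7500 6.1250] v=[2.0000 -0.7500]
Step 3: x=[4.4063 6.5625] v=[1.3125 0.8750]
Step 4: x=[4.5001 7.9219] v=[0.1875 2.7188]
Step 5: x=[4.3243 9.5704] v=[-0.3517 3.2970]
Step 6: x=[4.3789 10.5959] v=[0.1092 2.0509]

Answer: 4.3789 10.5959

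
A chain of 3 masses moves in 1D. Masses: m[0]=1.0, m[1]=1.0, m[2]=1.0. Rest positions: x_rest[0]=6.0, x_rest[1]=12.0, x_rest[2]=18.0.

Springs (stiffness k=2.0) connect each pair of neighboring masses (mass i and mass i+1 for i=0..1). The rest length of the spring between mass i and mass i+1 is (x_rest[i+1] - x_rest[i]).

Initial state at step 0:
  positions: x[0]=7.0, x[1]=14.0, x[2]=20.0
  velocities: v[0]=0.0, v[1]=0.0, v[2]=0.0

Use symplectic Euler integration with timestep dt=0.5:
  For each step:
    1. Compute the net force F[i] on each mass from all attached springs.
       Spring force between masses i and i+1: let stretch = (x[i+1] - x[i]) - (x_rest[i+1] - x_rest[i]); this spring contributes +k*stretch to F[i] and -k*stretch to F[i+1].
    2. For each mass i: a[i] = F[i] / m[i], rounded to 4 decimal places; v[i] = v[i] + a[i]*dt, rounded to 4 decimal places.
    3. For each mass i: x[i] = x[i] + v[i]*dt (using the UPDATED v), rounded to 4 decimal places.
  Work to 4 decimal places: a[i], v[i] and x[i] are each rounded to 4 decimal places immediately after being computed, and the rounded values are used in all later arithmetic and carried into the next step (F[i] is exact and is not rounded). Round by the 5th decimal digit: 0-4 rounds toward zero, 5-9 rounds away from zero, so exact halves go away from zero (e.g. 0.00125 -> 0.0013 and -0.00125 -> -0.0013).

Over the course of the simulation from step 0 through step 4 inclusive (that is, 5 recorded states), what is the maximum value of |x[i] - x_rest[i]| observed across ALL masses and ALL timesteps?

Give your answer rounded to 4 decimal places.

Step 0: x=[7.0000 14.0000 20.0000] v=[0.0000 0.0000 0.0000]
Step 1: x=[7.5000 13.5000 20.0000] v=[1.0000 -1.0000 0.0000]
Step 2: x=[8.0000 13.2500 19.7500] v=[1.0000 -0.5000 -0.5000]
Step 3: x=[8.1250 13.6250 19.2500] v=[0.2500 0.7500 -1.0000]
Step 4: x=[8.0000 14.0625 18.9375] v=[-0.2500 0.8750 -0.6250]
Max displacement = 2.1250

Answer: 2.1250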